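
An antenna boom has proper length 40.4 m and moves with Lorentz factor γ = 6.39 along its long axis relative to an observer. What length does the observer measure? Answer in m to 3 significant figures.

γ = 6.39 (given)
Length contraction: L = L₀/γ = 40.4/6.39 = 6.32 m

L ≈ 6.32 m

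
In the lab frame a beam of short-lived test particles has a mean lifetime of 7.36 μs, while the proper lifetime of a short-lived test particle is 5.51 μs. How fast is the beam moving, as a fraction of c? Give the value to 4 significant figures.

γ = Δt/τ₀ = 7.36/5.51 = 1.33575
β = √(1 − 1/γ²) = √(1 − 1/1.33575²) = 0.6630

β ≈ 0.6630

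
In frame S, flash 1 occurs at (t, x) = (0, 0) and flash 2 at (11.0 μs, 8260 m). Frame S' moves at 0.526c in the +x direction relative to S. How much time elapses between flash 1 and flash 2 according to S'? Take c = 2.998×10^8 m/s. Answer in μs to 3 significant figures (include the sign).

γ = 1/√(1 − 0.526²) = 1.1758
Δt' = γ(Δt − vΔx/c²) = 1.1758 × (11.0 μs − 0.526×8260 m / (2.998×10^8 m/s))
= 1.1758 × (-3.4922 μs) = -4.11 μs

Δt' ≈ -4.11 μs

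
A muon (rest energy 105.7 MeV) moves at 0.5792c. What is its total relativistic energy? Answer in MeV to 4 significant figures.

γ = 1/√(1 − 0.5792²) = 1.22671
E = γm₀c² = 1.22671 × 105.7 MeV = 129.7 MeV

E ≈ 129.7 MeV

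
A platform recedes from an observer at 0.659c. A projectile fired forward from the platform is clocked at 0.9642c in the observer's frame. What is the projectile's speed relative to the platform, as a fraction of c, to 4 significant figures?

Inverse velocity addition: u' = (u − v)/(1 − uv/c²)
= (0.9642 − 0.659)/(1 − 0.9642×0.659) = 0.3052/0.364592 = 0.8371

u' ≈ 0.8371c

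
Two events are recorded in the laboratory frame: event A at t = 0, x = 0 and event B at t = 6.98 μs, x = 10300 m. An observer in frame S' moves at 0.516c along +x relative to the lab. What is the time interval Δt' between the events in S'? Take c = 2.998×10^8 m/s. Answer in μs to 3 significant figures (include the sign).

Δt' ≈ -12.5 μs

γ = 1/√(1 − 0.516²) = 1.1674
Δt' = γ(Δt − vΔx/c²) = 1.1674 × (6.98 μs − 0.516×10300 m / (2.998×10^8 m/s))
= 1.1674 × (-10.748 μs) = -12.5 μs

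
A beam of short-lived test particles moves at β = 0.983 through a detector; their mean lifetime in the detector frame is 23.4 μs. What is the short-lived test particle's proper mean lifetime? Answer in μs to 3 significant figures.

τ₀ ≈ 4.30 μs

γ = 1/√(1 − 0.983²) = 5.4465
Proper time: τ₀ = Δt/γ = 23.4/5.4465 = 4.30 μs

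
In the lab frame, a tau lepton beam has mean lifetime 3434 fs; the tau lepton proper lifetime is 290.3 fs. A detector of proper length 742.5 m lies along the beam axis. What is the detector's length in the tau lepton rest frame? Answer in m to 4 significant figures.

L ≈ 62.77 m

Time dilation ⇒ γ = Δt/τ₀ = 3434/290.3 = 11.8291
Length contraction: L = L₀/γ = 742.5/11.8291 = 62.77 m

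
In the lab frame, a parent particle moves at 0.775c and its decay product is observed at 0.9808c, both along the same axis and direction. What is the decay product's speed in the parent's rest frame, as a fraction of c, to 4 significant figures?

u' ≈ 0.8579c

Inverse velocity addition: u' = (u − v)/(1 − uv/c²)
= (0.9808 − 0.775)/(1 − 0.9808×0.775) = 0.2058/0.239880 = 0.8579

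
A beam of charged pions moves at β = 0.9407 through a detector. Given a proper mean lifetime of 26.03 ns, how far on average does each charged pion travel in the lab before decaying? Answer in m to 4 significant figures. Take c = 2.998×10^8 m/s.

d ≈ 21.64 m

γ = 1/√(1 − 0.9407²) = 2.94777
Dilated lifetime: Δt = γτ₀ = 2.94777 × 26.03 ns = 76.7304 ns
d = vΔt = 0.9407c × 76.7304 ns = 2.82022×10^8 m/s × 7.67304×10^-8 s = 21.64 m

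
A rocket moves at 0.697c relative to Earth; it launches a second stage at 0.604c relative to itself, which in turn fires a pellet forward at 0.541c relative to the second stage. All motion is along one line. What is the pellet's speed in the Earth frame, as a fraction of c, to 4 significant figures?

u ≈ 0.9741c

Compose boost 2: (0.604 + 0.697)/(1 + 0.604×0.697) = 1.301/1.42099 = 0.915560
Compose boost 3: (0.541 + 0.915560)/(1 + 0.541×0.915560) = 1.45656/1.49532 = 0.9741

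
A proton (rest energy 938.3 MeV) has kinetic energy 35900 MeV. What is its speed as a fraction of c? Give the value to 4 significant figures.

β ≈ 0.9997

γ = 1 + K/(m₀c²) = 1 + 35900/938.3 = 39.2607
β = √(1 − 1/γ²) = 0.9997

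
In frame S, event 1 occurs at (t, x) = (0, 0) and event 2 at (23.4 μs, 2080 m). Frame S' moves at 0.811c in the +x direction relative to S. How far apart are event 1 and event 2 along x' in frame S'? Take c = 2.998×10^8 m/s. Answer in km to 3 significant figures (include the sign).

Δx' ≈ -6.17 km

γ = 1/√(1 − 0.811²) = 1.7093
Δx' = γ(Δx − vΔt) = 1.7093 × (2080 m − 0.811×(2.998×10^8 m/s)×23.4×10^-6 s)
= 1.7093 × (-3609.4 m) = -6.17 km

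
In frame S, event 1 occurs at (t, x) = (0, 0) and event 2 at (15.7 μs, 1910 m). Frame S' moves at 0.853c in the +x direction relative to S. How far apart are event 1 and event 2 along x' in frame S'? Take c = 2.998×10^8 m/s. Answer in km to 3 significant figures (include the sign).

Δx' ≈ -4.03 km

γ = 1/√(1 − 0.853²) = 1.9160
Δx' = γ(Δx − vΔt) = 1.9160 × (1910 m − 0.853×(2.998×10^8 m/s)×15.7×10^-6 s)
= 1.9160 × (-2105.0 m) = -4.03 km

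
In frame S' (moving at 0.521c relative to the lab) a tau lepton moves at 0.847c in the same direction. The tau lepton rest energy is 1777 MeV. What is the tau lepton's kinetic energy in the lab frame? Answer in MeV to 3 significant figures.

K ≈ 3870 MeV

u_lab = (0.847 + 0.521)/(1 + 0.847×0.521) = 0.949152
γ = 1/√(1 − 0.949152²) = 3.1764
K = (γ − 1)m₀c² = (3.1764 − 1) × 1777 = 2.1764 × 1777 = 3870 MeV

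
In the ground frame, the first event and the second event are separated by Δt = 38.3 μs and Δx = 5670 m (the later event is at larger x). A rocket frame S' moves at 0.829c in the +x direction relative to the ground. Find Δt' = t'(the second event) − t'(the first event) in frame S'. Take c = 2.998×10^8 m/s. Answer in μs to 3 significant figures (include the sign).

Δt' ≈ 40.4 μs

γ = 1/√(1 − 0.829²) = 1.7881
Δt' = γ(Δt − vΔx/c²) = 1.7881 × (38.3 μs − 0.829×5670 m / (2.998×10^8 m/s))
= 1.7881 × (22.621 μs) = 40.4 μs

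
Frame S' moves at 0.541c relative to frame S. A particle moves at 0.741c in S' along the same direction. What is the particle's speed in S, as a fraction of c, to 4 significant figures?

u ≈ 0.9151c

Relativistic velocity addition: u = (u' + v)/(1 + u'v/c²)
= (0.741 + 0.541)/(1 + 0.741×0.541) = 1.282/1.40088 = 0.9151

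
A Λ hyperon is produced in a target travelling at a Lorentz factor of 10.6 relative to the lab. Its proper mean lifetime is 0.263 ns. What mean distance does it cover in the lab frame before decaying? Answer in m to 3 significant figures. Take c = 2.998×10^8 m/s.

d ≈ 0.832 m

β = √(1 − 1/γ²) = √(1 − 1/10.6²) = 0.99554
Dilated lifetime: Δt = γτ₀ = 10.6 × 0.263 ns = 2.7878 ns
d = vΔt = 0.99554c × 2.7878 ns = 2.9846×10^8 m/s × 2.7878×10^-9 s = 0.832 m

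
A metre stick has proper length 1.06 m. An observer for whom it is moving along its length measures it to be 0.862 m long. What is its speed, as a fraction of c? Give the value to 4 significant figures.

β ≈ 0.5820

γ = L₀/L = 1.06/0.862 = 1.22970
β = √(1 − 1/γ²) = 0.5820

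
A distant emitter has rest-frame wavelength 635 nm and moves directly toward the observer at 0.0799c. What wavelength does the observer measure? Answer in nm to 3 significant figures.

λ_obs ≈ 586 nm

Relativistic Doppler: λ_obs = λ_src √((1−β)/(1+β))
= 635 × √(0.92010/1.0799) = 635 × 0.92305 = 586 nm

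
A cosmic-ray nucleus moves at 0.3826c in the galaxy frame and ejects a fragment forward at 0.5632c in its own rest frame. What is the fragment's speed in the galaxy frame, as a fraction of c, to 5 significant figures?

Compose boost 2: (0.5632 + 0.3826)/(1 + 0.5632×0.3826) = 0.94580/1.215480 = 0.77813

u ≈ 0.77813c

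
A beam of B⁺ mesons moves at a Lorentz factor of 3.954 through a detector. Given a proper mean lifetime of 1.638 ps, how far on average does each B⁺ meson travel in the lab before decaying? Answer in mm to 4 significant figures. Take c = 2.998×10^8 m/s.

β = √(1 − 1/γ²) = √(1 − 1/3.954²) = 0.967490
Dilated lifetime: Δt = γτ₀ = 3.954 × 1.638 ps = 6.47665 ps
d = vΔt = 0.967490c × 6.47665 ps = 2.90054×10^8 m/s × 6.47665×10^-12 s = 1.879 mm

d ≈ 1.879 mm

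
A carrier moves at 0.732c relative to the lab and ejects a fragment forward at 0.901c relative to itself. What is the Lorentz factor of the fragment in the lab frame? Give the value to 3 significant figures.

u_lab = (0.901 + 0.732)/(1 + 0.901×0.732) = 1.633/1.65953 = 0.984012
γ = 1/√(1 − 0.984012²) = 5.61

γ ≈ 5.61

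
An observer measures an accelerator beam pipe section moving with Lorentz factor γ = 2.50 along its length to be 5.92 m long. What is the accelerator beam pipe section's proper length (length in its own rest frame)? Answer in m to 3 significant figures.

γ = 2.50 (given)
L₀ = γL = 2.50 × 5.92 = 14.8 m

L₀ ≈ 14.8 m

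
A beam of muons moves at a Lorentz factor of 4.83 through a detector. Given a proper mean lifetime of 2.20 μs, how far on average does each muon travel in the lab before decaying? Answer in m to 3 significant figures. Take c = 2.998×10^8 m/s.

d ≈ 3120 m

β = √(1 − 1/γ²) = √(1 − 1/4.83²) = 0.97833
Dilated lifetime: Δt = γτ₀ = 4.83 × 2.20 μs = 10.626 μs
d = vΔt = 0.97833c × 10.626 μs = 2.9330×10^8 m/s × 1.0626×10^-5 s = 3120 m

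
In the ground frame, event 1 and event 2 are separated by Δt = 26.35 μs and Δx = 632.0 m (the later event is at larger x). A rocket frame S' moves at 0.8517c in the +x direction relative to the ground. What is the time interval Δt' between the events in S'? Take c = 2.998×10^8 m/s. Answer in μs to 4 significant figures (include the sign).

Δt' ≈ 46.86 μs

γ = 1/√(1 − 0.8517²) = 1.90829
Δt' = γ(Δt − vΔx/c²) = 1.90829 × (26.35 μs − 0.8517×632.0 m / (2.998×10^8 m/s))
= 1.90829 × (24.5546 μs) = 46.86 μs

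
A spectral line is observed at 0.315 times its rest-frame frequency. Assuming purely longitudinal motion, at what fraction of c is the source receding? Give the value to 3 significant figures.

β ≈ 0.819

f_obs/f_src = √((1−β)/(1+β)) = 0.315  ⇒  (1−β)/(1+β) = 0.099225
β = |1 − D²|/(1 + D²) = |1 − 0.099225|/(1 + 0.099225) = 0.819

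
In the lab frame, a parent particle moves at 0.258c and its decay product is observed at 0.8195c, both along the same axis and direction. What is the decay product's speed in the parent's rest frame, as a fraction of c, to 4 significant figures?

Inverse velocity addition: u' = (u − v)/(1 − uv/c²)
= (0.8195 − 0.258)/(1 − 0.8195×0.258) = 0.5615/0.788569 = 0.7120

u' ≈ 0.7120c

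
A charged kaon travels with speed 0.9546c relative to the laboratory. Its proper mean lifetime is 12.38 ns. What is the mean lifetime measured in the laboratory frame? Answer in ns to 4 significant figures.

Δt ≈ 41.56 ns

γ = 1/√(1 − 0.9546²) = 3.35694
Time dilation: Δt = γτ₀ = 3.35694 × 12.38 ns = 41.56 ns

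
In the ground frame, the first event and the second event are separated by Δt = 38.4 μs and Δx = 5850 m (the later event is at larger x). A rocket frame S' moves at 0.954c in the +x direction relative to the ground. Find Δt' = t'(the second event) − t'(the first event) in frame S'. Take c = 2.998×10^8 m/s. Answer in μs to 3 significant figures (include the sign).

Δt' ≈ 66.0 μs

γ = 1/√(1 − 0.954²) = 3.3355
Δt' = γ(Δt − vΔx/c²) = 3.3355 × (38.4 μs − 0.954×5850 m / (2.998×10^8 m/s))
= 3.3355 × (19.785 μs) = 66.0 μs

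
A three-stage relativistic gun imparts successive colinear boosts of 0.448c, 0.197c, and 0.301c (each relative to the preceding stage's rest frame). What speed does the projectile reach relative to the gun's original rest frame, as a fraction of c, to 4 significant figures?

Compose boost 2: (0.197 + 0.448)/(1 + 0.197×0.448) = 0.6450/1.08826 = 0.592691
Compose boost 3: (0.301 + 0.592691)/(1 + 0.301×0.592691) = 0.893691/1.17840 = 0.7584

u ≈ 0.7584c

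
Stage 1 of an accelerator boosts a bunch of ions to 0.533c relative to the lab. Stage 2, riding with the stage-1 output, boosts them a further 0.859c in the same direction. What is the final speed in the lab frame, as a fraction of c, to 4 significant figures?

u ≈ 0.9548c

Compose boost 2: (0.859 + 0.533)/(1 + 0.859×0.533) = 1.392/1.45785 = 0.9548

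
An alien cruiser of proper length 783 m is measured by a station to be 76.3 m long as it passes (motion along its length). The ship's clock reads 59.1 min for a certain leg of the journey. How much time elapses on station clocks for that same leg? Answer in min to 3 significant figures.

Length contraction ⇒ γ = L₀/L = 783/76.3 = 10.262
Time dilation: Δt = γτ₀ = 10.262 × 59.1 min = 606 min

Δt ≈ 606 min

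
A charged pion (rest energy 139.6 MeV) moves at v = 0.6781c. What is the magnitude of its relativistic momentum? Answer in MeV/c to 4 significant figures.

p ≈ 128.8 MeV/c

γ = 1/√(1 − 0.6781²) = 1.36060
p = γβm₀c = 1.36060 × 0.6781 × 139.6 MeV/c = 128.8 MeV/c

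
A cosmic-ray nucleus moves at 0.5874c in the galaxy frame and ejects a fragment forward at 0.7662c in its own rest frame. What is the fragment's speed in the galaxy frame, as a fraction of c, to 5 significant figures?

u ≈ 0.93347c

Compose boost 2: (0.7662 + 0.5874)/(1 + 0.7662×0.5874) = 1.3536/1.450066 = 0.93347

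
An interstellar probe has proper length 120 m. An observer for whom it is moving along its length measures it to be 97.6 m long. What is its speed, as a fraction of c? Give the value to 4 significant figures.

β ≈ 0.5818

γ = L₀/L = 120/97.6 = 1.22951
β = √(1 − 1/γ²) = 0.5818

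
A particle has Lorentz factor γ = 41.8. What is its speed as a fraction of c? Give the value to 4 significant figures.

β = √(1 − 1/γ²) = √(1 − 1/41.8²) = √(0.999428) = 0.9997

β ≈ 0.9997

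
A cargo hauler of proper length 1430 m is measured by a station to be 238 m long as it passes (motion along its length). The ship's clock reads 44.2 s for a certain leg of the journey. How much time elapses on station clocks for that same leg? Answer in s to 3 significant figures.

Length contraction ⇒ γ = L₀/L = 1430/238 = 6.0084
Time dilation: Δt = γτ₀ = 6.0084 × 44.2 s = 266 s

Δt ≈ 266 s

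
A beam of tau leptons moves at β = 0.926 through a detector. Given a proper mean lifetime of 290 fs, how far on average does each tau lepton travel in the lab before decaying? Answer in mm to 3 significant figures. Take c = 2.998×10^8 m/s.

d ≈ 0.213 mm

γ = 1/√(1 − 0.926²) = 2.6488
Dilated lifetime: Δt = γτ₀ = 2.6488 × 290 fs = 768.16 fs
d = vΔt = 0.926c × 768.16 fs = 2.7761×10^8 m/s × 7.6816×10^-13 s = 0.213 mm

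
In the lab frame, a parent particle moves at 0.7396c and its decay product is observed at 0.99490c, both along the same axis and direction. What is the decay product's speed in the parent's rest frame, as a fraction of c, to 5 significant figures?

Inverse velocity addition: u' = (u − v)/(1 − uv/c²)
= (0.99490 − 0.7396)/(1 − 0.99490×0.7396) = 0.25530/0.2641720 = 0.96642

u' ≈ 0.96642c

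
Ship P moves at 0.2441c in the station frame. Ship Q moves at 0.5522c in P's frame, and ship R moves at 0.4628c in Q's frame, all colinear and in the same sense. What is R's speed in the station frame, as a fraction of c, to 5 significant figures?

u ≈ 0.87904c

Compose boost 2: (0.5522 + 0.2441)/(1 + 0.5522×0.2441) = 0.79630/1.134792 = 0.7017145
Compose boost 3: (0.4628 + 0.7017145)/(1 + 0.4628×0.7017145) = 1.164514/1.324753 = 0.87904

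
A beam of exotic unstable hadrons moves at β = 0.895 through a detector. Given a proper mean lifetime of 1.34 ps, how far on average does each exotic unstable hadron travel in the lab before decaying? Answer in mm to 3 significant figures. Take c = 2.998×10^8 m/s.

γ = 1/√(1 − 0.895²) = 2.2418
Dilated lifetime: Δt = γτ₀ = 2.2418 × 1.34 ps = 3.0040 ps
d = vΔt = 0.895c × 3.0040 ps = 2.6832×10^8 m/s × 3.0040×10^-12 s = 0.806 mm

d ≈ 0.806 mm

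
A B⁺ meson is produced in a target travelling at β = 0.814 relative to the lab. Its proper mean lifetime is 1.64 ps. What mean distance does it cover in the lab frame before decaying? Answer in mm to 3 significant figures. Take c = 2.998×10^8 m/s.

d ≈ 0.689 mm

γ = 1/√(1 − 0.814²) = 1.7216
Dilated lifetime: Δt = γτ₀ = 1.7216 × 1.64 ps = 2.8234 ps
d = vΔt = 0.814c × 2.8234 ps = 2.4404×10^8 m/s × 2.8234×10^-12 s = 0.689 mm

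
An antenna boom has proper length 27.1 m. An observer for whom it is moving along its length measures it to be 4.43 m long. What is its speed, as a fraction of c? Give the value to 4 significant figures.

β ≈ 0.9865

γ = L₀/L = 27.1/4.43 = 6.11738
β = √(1 − 1/γ²) = 0.9865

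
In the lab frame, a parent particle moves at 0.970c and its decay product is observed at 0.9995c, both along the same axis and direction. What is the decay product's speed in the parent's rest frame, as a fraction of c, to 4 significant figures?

Inverse velocity addition: u' = (u − v)/(1 − uv/c²)
= (0.9995 − 0.970)/(1 − 0.9995×0.970) = 0.02950/0.0304850 = 0.9677

u' ≈ 0.9677c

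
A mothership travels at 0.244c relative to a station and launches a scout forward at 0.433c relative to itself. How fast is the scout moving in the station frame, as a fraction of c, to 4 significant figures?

Compose boost 2: (0.433 + 0.244)/(1 + 0.433×0.244) = 0.6770/1.10565 = 0.6123

u ≈ 0.6123c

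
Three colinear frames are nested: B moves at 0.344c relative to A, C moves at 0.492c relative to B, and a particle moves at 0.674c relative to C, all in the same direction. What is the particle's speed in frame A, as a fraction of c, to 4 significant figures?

u ≈ 0.9373c

Compose boost 2: (0.492 + 0.344)/(1 + 0.492×0.344) = 0.8360/1.16925 = 0.714989
Compose boost 3: (0.674 + 0.714989)/(1 + 0.674×0.714989) = 1.38899/1.48190 = 0.9373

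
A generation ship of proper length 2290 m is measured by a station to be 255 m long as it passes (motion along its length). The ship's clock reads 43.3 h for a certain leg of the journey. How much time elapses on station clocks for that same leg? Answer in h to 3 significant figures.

Δt ≈ 389 h

Length contraction ⇒ γ = L₀/L = 2290/255 = 8.9804
Time dilation: Δt = γτ₀ = 8.9804 × 43.3 h = 389 h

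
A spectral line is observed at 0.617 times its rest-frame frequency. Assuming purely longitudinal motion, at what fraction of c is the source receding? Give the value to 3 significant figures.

f_obs/f_src = √((1−β)/(1+β)) = 0.617  ⇒  (1−β)/(1+β) = 0.38069
β = |1 − D²|/(1 + D²) = |1 − 0.38069|/(1 + 0.38069) = 0.449

β ≈ 0.449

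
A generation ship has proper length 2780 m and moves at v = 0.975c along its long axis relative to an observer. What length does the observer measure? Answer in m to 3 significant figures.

L ≈ 618 m

γ = 1/√(1 − 0.975²) = 4.5004
Length contraction: L = L₀/γ = 2780/4.5004 = 618 m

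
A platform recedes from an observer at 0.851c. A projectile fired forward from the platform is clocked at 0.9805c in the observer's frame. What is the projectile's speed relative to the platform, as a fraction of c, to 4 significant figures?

u' ≈ 0.7820c

Inverse velocity addition: u' = (u − v)/(1 − uv/c²)
= (0.9805 − 0.851)/(1 − 0.9805×0.851) = 0.1295/0.165594 = 0.7820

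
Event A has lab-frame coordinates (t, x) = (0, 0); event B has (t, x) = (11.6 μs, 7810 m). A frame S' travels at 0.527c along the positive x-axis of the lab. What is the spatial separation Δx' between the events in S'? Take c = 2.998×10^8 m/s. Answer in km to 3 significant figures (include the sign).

γ = 1/√(1 − 0.527²) = 1.1767
Δx' = γ(Δx − vΔt) = 1.1767 × (7810 m − 0.527×(2.998×10^8 m/s)×11.6×10^-6 s)
= 1.1767 × (5977.3 m) = 7.03 km

Δx' ≈ 7.03 km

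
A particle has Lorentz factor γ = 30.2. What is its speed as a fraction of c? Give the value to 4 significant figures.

β ≈ 0.9995

β = √(1 − 1/γ²) = √(1 − 1/30.2²) = √(0.998904) = 0.9995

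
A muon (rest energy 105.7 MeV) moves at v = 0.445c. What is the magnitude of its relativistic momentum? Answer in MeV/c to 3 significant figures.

p ≈ 52.5 MeV/c

γ = 1/√(1 − 0.445²) = 1.1167
p = γβm₀c = 1.1167 × 0.445 × 105.7 MeV/c = 52.5 MeV/c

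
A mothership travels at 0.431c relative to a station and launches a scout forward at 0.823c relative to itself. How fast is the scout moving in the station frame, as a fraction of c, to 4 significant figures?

Compose boost 2: (0.823 + 0.431)/(1 + 0.823×0.431) = 1.254/1.35471 = 0.9257

u ≈ 0.9257c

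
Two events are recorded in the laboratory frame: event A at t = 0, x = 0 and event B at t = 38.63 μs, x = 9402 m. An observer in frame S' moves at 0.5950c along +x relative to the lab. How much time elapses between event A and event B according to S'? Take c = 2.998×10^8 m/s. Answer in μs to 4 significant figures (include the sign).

γ = 1/√(1 − 0.5950²) = 1.24421
Δt' = γ(Δt − vΔx/c²) = 1.24421 × (38.63 μs − 0.5950×9402 m / (2.998×10^8 m/s))
= 1.24421 × (19.9703 μs) = 24.85 μs

Δt' ≈ 24.85 μs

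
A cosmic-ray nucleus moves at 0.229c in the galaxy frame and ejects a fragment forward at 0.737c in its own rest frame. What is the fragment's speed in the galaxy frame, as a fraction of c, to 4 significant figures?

u ≈ 0.8265c

Compose boost 2: (0.737 + 0.229)/(1 + 0.737×0.229) = 0.9660/1.16877 = 0.8265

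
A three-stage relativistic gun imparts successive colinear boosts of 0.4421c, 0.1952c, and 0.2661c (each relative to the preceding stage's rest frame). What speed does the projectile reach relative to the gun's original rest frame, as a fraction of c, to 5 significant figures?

u ≈ 0.73762c

Compose boost 2: (0.1952 + 0.4421)/(1 + 0.1952×0.4421) = 0.63730/1.086298 = 0.5866715
Compose boost 3: (0.2661 + 0.5866715)/(1 + 0.2661×0.5866715) = 0.8527715/1.156113 = 0.73762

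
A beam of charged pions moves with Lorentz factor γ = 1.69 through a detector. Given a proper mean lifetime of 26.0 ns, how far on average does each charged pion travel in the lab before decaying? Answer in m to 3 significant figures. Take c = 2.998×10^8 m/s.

β = √(1 − 1/γ²) = √(1 − 1/1.69²) = 0.80615
Dilated lifetime: Δt = γτ₀ = 1.69 × 26.0 ns = 43.940 ns
d = vΔt = 0.80615c × 43.940 ns = 2.4168×10^8 m/s × 4.3940×10^-8 s = 10.6 m

d ≈ 10.6 m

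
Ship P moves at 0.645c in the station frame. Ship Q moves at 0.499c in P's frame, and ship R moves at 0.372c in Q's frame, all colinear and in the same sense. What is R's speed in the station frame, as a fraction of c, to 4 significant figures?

Compose boost 2: (0.499 + 0.645)/(1 + 0.499×0.645) = 1.144/1.32186 = 0.865450
Compose boost 3: (0.372 + 0.865450)/(1 + 0.372×0.865450) = 1.23745/1.32195 = 0.9361

u ≈ 0.9361c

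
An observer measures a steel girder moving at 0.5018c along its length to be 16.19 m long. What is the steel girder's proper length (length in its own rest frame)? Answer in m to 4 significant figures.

γ = 1/√(1 − 0.5018²) = 1.15609
L₀ = γL = 1.15609 × 16.19 = 18.72 m

L₀ ≈ 18.72 m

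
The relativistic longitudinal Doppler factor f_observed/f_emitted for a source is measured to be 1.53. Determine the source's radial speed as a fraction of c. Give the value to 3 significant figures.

f_obs/f_src = √((1+β)/(1−β)) = 1.53  ⇒  (1+β)/(1−β) = 2.3409
β = |1 − D²|/(1 + D²) = |1 − 2.3409|/(1 + 2.3409) = 0.401

β ≈ 0.401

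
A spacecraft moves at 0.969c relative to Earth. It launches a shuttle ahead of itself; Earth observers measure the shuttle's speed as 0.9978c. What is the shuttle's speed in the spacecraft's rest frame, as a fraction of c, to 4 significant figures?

Inverse velocity addition: u' = (u − v)/(1 − uv/c²)
= (0.9978 − 0.969)/(1 − 0.9978×0.969) = 0.02880/0.0331318 = 0.8693

u' ≈ 0.8693c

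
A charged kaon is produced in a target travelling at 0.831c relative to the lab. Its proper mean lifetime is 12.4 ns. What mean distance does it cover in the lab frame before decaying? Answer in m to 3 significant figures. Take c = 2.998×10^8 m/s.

d ≈ 5.55 m

γ = 1/√(1 − 0.831²) = 1.7977
Dilated lifetime: Δt = γτ₀ = 1.7977 × 12.4 ns = 22.291 ns
d = vΔt = 0.831c × 22.291 ns = 2.4913×10^8 m/s × 2.2291×10^-8 s = 5.55 m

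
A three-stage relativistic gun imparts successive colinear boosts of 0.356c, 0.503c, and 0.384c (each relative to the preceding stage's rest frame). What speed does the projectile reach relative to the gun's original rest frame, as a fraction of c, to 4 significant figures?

Compose boost 2: (0.503 + 0.356)/(1 + 0.503×0.356) = 0.8590/1.17907 = 0.728542
Compose boost 3: (0.384 + 0.728542)/(1 + 0.384×0.728542) = 1.11254/1.27976 = 0.8693

u ≈ 0.8693c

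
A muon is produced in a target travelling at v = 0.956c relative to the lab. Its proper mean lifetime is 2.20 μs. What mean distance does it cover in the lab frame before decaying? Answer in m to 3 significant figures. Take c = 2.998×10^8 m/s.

d ≈ 2150 m

γ = 1/√(1 − 0.956²) = 3.4087
Dilated lifetime: Δt = γτ₀ = 3.4087 × 2.20 μs = 7.4991 μs
d = vΔt = 0.956c × 7.4991 μs = 2.8661×10^8 m/s × 7.4991×10^-6 s = 2150 m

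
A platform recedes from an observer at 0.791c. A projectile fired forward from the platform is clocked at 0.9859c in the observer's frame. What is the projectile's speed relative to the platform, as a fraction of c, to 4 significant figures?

Inverse velocity addition: u' = (u − v)/(1 − uv/c²)
= (0.9859 − 0.791)/(1 − 0.9859×0.791) = 0.1949/0.220153 = 0.8853

u' ≈ 0.8853c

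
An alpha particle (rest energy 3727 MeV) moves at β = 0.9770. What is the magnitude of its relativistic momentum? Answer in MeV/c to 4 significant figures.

γ = 1/√(1 − 0.9770²) = 4.68957
p = γβm₀c = 4.68957 × 0.9770 × 3727 MeV/c = 17080 MeV/c

p ≈ 17080 MeV/c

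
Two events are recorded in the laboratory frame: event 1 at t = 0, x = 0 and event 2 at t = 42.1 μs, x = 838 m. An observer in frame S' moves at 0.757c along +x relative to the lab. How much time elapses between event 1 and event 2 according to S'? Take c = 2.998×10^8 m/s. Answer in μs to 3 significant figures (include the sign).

Δt' ≈ 61.2 μs

γ = 1/√(1 − 0.757²) = 1.5304
Δt' = γ(Δt − vΔx/c²) = 1.5304 × (42.1 μs − 0.757×838 m / (2.998×10^8 m/s))
= 1.5304 × (39.984 μs) = 61.2 μs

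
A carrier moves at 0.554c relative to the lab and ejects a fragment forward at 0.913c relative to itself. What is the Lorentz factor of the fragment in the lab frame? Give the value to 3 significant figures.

γ ≈ 4.43

u_lab = (0.913 + 0.554)/(1 + 0.913×0.554) = 1.467/1.50580 = 0.974232
γ = 1/√(1 − 0.974232²) = 4.43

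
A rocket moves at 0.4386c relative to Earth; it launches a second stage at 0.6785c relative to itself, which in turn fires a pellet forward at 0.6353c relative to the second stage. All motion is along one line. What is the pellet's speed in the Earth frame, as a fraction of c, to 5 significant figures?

Compose boost 2: (0.6785 + 0.4386)/(1 + 0.6785×0.4386) = 1.1171/1.297590 = 0.8609036
Compose boost 3: (0.6353 + 0.8609036)/(1 + 0.6353×0.8609036) = 1.496204/1.546932 = 0.96721

u ≈ 0.96721c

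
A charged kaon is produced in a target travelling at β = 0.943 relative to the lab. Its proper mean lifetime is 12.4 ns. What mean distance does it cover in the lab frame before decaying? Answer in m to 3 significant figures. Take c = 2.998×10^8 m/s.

d ≈ 10.5 m

γ = 1/√(1 − 0.943²) = 3.0049
Dilated lifetime: Δt = γτ₀ = 3.0049 × 12.4 ns = 37.260 ns
d = vΔt = 0.943c × 37.260 ns = 2.8271×10^8 m/s × 3.7260×10^-8 s = 10.5 m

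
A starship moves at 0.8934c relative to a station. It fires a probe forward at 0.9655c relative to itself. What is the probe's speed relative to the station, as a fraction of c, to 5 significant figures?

Relativistic velocity addition: u = (u' + v)/(1 + u'v/c²)
= (0.9655 + 0.8934)/(1 + 0.9655×0.8934) = 1.8589/1.862578 = 0.99803

u ≈ 0.99803c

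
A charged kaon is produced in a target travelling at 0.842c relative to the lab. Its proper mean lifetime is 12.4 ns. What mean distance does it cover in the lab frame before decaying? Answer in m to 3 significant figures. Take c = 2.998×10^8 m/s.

d ≈ 5.80 m

γ = 1/√(1 − 0.842²) = 1.8536
Dilated lifetime: Δt = γτ₀ = 1.8536 × 12.4 ns = 22.985 ns
d = vΔt = 0.842c × 22.985 ns = 2.5243×10^8 m/s × 2.2985×10^-8 s = 5.80 m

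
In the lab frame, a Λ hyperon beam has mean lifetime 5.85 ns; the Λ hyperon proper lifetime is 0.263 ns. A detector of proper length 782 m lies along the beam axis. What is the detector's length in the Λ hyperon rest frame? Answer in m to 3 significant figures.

L ≈ 35.2 m

Time dilation ⇒ γ = Δt/τ₀ = 5.85/0.263 = 22.243
Length contraction: L = L₀/γ = 782/22.243 = 35.2 m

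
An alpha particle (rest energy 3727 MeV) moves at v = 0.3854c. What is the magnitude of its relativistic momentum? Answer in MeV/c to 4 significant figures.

γ = 1/√(1 − 0.3854²) = 1.08372
p = γβm₀c = 1.08372 × 0.3854 × 3727 MeV/c = 1557 MeV/c

p ≈ 1557 MeV/c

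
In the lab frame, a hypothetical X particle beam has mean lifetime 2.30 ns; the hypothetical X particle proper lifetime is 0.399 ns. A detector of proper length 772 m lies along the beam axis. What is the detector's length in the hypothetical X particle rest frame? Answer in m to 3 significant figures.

Time dilation ⇒ γ = Δt/τ₀ = 2.30/0.399 = 5.7644
Length contraction: L = L₀/γ = 772/5.7644 = 134 m

L ≈ 134 m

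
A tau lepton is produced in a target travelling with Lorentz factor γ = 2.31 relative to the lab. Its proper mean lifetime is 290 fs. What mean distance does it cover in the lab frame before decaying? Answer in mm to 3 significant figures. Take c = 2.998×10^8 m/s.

d ≈ 0.181 mm

β = √(1 − 1/γ²) = √(1 − 1/2.31²) = 0.90144
Dilated lifetime: Δt = γτ₀ = 2.31 × 290 fs = 669.90 fs
d = vΔt = 0.90144c × 669.90 fs = 2.7025×10^8 m/s × 6.6990×10^-13 s = 0.181 mm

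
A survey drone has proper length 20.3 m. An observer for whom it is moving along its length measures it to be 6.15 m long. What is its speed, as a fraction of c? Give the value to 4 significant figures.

β ≈ 0.9530

γ = L₀/L = 20.3/6.15 = 3.30081
β = √(1 − 1/γ²) = 0.9530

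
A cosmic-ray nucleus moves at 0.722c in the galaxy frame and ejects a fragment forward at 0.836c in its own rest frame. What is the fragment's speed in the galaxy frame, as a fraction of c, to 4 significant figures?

u ≈ 0.9716c

Compose boost 2: (0.836 + 0.722)/(1 + 0.836×0.722) = 1.558/1.60359 = 0.9716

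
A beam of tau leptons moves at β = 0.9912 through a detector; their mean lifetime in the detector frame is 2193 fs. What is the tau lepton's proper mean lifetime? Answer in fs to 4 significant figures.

γ = 1/√(1 − 0.9912²) = 7.55442
Proper time: τ₀ = Δt/γ = 2193/7.55442 = 290.3 fs

τ₀ ≈ 290.3 fs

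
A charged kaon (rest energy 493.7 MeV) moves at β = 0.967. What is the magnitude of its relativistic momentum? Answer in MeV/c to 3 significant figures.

p ≈ 1870 MeV/c

γ = 1/√(1 − 0.967²) = 3.9250
p = γβm₀c = 3.9250 × 0.967 × 493.7 MeV/c = 1870 MeV/c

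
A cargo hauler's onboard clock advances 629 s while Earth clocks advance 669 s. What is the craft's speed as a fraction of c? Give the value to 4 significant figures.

β ≈ 0.3406

γ = Δt/τ₀ = 669/629 = 1.06359
β = √(1 − 1/γ²) = √(1 − 1/1.06359²) = 0.3406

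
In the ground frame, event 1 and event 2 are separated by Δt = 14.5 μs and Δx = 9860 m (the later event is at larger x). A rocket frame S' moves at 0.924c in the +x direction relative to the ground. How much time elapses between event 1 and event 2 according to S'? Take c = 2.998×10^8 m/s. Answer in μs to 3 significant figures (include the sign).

Δt' ≈ -41.6 μs

γ = 1/√(1 − 0.924²) = 2.6151
Δt' = γ(Δt − vΔx/c²) = 2.6151 × (14.5 μs − 0.924×9860 m / (2.998×10^8 m/s))
= 2.6151 × (-15.889 μs) = -41.6 μs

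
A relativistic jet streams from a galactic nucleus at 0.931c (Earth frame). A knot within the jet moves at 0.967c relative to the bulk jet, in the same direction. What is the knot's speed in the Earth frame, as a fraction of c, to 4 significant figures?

Relativistic velocity addition: u = (u' + v)/(1 + u'v/c²)
= (0.967 + 0.931)/(1 + 0.967×0.931) = 1.898/1.90028 = 0.9988

u ≈ 0.9988c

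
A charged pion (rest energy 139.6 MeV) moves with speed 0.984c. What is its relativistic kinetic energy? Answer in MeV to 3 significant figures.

γ = 1/√(1 − 0.984²) = 5.6127
K = (γ − 1)m₀c² = (5.6127 − 1) × 139.6 MeV = 4.6127 × 139.6 MeV = 644 MeV

K ≈ 644 MeV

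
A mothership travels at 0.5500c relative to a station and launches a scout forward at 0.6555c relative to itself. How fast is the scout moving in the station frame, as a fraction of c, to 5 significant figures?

u ≈ 0.88606c

Compose boost 2: (0.6555 + 0.5500)/(1 + 0.6555×0.5500) = 1.2055/1.360525 = 0.88606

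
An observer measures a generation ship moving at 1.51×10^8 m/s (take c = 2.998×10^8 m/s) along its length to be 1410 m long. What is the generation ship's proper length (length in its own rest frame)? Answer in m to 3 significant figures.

L₀ ≈ 1630 m

β = v/c = 1.51×10^8 / 2.998×10^8 = 0.50367
γ = 1/√(1 − 0.50367²) = 1.1575
L₀ = γL = 1.1575 × 1410 = 1630 m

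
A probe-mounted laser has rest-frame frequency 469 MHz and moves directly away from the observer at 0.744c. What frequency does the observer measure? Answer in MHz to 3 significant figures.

Relativistic Doppler: f_obs = f_src √((1−β)/(1+β))
= 469 × √(0.25600/1.7440) = 469 × 0.38313 = 180 MHz

f_obs ≈ 180 MHz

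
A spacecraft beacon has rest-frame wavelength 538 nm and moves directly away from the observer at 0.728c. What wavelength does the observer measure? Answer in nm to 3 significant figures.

λ_obs ≈ 1360 nm

Relativistic Doppler: λ_obs = λ_src √((1+β)/(1−β))
= 538 × √(1.7280/0.27200) = 538 × 2.5205 = 1360 nm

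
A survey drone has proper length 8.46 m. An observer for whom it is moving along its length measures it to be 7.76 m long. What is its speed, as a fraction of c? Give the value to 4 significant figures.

γ = L₀/L = 8.46/7.76 = 1.09021
β = √(1 − 1/γ²) = 0.3983

β ≈ 0.3983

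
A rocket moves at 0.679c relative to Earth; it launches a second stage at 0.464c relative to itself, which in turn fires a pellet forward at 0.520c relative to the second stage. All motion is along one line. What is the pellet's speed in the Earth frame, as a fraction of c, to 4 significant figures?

Compose boost 2: (0.464 + 0.679)/(1 + 0.464×0.679) = 1.143/1.31506 = 0.869165
Compose boost 3: (0.520 + 0.869165)/(1 + 0.520×0.869165) = 1.38916/1.45197 = 0.9567

u ≈ 0.9567c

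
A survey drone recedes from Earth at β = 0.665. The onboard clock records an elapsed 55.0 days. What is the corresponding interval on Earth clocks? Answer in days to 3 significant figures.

γ = 1/√(1 − 0.665²) = 1.3390
Time dilation: Δt = γτ₀ = 1.3390 × 55.0 days = 73.6 days

Δt ≈ 73.6 days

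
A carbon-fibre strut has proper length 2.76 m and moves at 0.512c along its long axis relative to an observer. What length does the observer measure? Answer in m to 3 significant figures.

L ≈ 2.37 m

γ = 1/√(1 − 0.512²) = 1.1642
Length contraction: L = L₀/γ = 2.76/1.1642 = 2.37 m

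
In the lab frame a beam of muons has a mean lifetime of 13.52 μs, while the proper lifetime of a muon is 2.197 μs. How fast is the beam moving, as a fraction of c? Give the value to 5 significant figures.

γ = Δt/τ₀ = 13.52/2.197 = 6.153846
β = √(1 − 1/γ²) = √(1 − 1/6.153846²) = 0.98671

β ≈ 0.98671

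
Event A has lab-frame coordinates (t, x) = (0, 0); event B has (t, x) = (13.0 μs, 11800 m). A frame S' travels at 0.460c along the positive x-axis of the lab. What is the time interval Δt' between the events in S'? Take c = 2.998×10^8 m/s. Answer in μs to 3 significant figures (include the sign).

γ = 1/√(1 − 0.460²) = 1.1262
Δt' = γ(Δt − vΔx/c²) = 1.1262 × (13.0 μs − 0.460×11800 m / (2.998×10^8 m/s))
= 1.1262 × (-5.1054 μs) = -5.75 μs

Δt' ≈ -5.75 μs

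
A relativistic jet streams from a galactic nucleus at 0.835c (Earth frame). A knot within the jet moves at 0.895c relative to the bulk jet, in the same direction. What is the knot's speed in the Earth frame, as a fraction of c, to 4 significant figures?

u ≈ 0.9901c

Relativistic velocity addition: u = (u' + v)/(1 + u'v/c²)
= (0.895 + 0.835)/(1 + 0.895×0.835) = 1.730/1.74733 = 0.9901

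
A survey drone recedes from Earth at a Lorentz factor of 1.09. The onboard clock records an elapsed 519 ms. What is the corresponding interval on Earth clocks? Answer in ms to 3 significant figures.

Δt ≈ 566 ms

γ = 1.09 (given)
Time dilation: Δt = γτ₀ = 1.09 × 519 ms = 566 ms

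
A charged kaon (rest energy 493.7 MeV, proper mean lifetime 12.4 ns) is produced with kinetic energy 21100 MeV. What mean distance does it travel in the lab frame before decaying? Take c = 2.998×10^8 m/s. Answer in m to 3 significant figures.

d ≈ 163 m

γ = 1 + K/(m₀c²) = 1 + 21100/493.7 = 43.739
β = √(1 − 1/γ²) = 0.99974
Dilated lifetime: γτ₀ = 43.739 × 12.4 ns = 542.36 ns
d = βc·γτ₀ = 0.99974 × (2.998×10^8 m/s) × 5.4236×10^-7 s = 163 m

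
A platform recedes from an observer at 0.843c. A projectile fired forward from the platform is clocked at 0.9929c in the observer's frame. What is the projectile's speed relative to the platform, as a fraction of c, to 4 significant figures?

u' ≈ 0.9197c

Inverse velocity addition: u' = (u − v)/(1 − uv/c²)
= (0.9929 − 0.843)/(1 − 0.9929×0.843) = 0.1499/0.162985 = 0.9197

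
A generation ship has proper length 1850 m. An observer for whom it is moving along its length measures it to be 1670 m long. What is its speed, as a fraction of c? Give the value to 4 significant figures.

β ≈ 0.4303

γ = L₀/L = 1850/1670 = 1.10778
β = √(1 − 1/γ²) = 0.4303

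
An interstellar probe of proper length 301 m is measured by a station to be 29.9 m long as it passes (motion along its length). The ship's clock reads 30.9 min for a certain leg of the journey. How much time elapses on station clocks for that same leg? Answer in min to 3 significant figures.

Length contraction ⇒ γ = L₀/L = 301/29.9 = 10.067
Time dilation: Δt = γτ₀ = 10.067 × 30.9 min = 311 min

Δt ≈ 311 min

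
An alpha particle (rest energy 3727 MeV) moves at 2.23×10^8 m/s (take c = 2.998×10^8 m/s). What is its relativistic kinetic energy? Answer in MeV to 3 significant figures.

K ≈ 1850 MeV

β = v/c = 2.23×10^8 / 2.998×10^8 = 0.74383
γ = 1/√(1 − 0.74383²) = 1.4962
K = (γ − 1)m₀c² = (1.4962 − 1) × 3727 MeV = 0.49618 × 3727 MeV = 1850 MeV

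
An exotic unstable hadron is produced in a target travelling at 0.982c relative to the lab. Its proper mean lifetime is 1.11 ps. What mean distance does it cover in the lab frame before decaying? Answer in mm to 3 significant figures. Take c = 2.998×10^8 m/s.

d ≈ 1.73 mm

γ = 1/√(1 − 0.982²) = 5.2943
Dilated lifetime: Δt = γτ₀ = 5.2943 × 1.11 ps = 5.8767 ps
d = vΔt = 0.982c × 5.8767 ps = 2.9440×10^8 m/s × 5.8767×10^-12 s = 1.73 mm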